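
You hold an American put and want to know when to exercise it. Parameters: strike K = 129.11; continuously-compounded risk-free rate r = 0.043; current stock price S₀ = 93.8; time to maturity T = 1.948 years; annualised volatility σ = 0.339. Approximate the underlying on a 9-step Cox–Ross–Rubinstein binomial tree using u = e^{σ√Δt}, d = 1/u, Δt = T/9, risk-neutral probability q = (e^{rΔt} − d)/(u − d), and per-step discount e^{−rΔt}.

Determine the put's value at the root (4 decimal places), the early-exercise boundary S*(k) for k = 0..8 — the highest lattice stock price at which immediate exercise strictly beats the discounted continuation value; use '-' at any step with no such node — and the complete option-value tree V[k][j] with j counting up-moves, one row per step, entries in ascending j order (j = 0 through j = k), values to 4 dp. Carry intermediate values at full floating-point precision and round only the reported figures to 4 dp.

Δt=0.21644, u=1.17083, d=0.85409, q=0.49017, disc=e^(-rΔt)=0.99074
k=9 terminal: V=max(K-S,0) → 106.4244 98.0115 86.4786 70.6689 48.9961 19.2859 0.0000 0.0000 0.0000 0.0000
k=8: j=0 S=26.5610 intr=102.5490 cont=101.3529 V=102.5490[EX]; j=1 S=36.4111 intr=92.6989 cont=91.5028 V=92.6989[EX]; j=2 S=49.9142 intr=79.1958 cont=77.9998 V=79.1958[EX]; j=3 S=68.4248 intr=60.6852 cont=59.4892 V=60.6852[EX]; j=4 S=93.8000 intr=35.3100 cont=34.1139 V=35.3100[EX]; j=5 S=128.5856 intr=0.5244 cont=9.7414 V=9.7414[hold]; j=6 S=176.2714 intr=0.0000 cont=0.0000 V=0.0000[hold]; j=7 S=241.6414 intr=0.0000 cont=0.0000 V=0.0000[hold]; j=8 S=331.2537 intr=0.0000 cont=0.0000 V=0.0000[hold]  S*(8)=93.8000
k=7: j=0 S=31.0985 intr=98.0115 cont=96.8154 V=98.0115[EX]; j=1 S=42.6314 intr=86.4786 cont=85.2826 V=86.4786[EX]; j=2 S=58.4411 intr=70.6689 cont=69.4728 V=70.6689[EX]; j=3 S=80.1139 intr=48.9961 cont=47.8000 V=48.9961[EX]; j=4 S=109.8241 intr=19.2859 cont=22.5659 V=22.5659[hold]; j=5 S=150.5522 intr=0.0000 cont=4.9204 V=4.9204[hold]; j=6 S=206.3842 intr=0.0000 cont=0.0000 V=0.0000[hold]; j=7 S=282.9216 intr=0.0000 cont=0.0000 V=0.0000[hold]  S*(7)=80.1139
k=6: j=0 S=36.4111 intr=92.6989 cont=91.5028 V=92.6989[EX]; j=1 S=49.9142 intr=79.1958 cont=77.9998 V=79.1958[EX]; j=2 S=68.4248 intr=60.6852 cont=59.4892 V=60.6852[EX]; j=3 S=93.8000 intr=35.3100 cont=35.7068 V=35.7068[hold]; j=4 S=128.5856 intr=0.5244 cont=13.7876 V=13.7876[hold]; j=5 S=176.2714 intr=0.0000 cont=2.4853 V=2.4853[hold]; j=6 S=241.6414 intr=0.0000 cont=0.0000 V=0.0000[hold]  S*(6)=68.4248
k=5: j=0 S=42.6314 intr=86.4786 cont=85.2826 V=86.4786[EX]; j=1 S=58.4411 intr=70.6689 cont=69.4728 V=70.6689[EX]; j=2 S=80.1139 intr=48.9961 cont=47.9927 V=48.9961[EX]; j=3 S=109.8241 intr=19.2859 cont=24.7313 V=24.7313[hold]; j=4 S=150.5522 intr=0.0000 cont=8.1711 V=8.1711[hold]; j=5 S=206.3842 intr=0.0000 cont=1.2553 V=1.2553[hold]  S*(5)=80.1139
k=4: j=0 S=49.9142 intr=79.1958 cont=77.9998 V=79.1958[EX]; j=1 S=68.4248 intr=60.6852 cont=59.4892 V=60.6852[EX]; j=2 S=93.8000 intr=35.3100 cont=36.7584 V=36.7584[hold]; j=3 S=128.5856 intr=0.5244 cont=16.4600 V=16.4600[hold]; j=4 S=176.2714 intr=0.0000 cont=4.7369 V=4.7369[hold]  S*(4)=68.4248
k=3: j=0 S=58.4411 intr=70.6689 cont=69.4728 V=70.6689[EX]; j=1 S=80.1139 intr=48.9961 cont=48.5034 V=48.9961[EX]; j=2 S=109.8241 intr=19.2859 cont=26.5603 V=26.5603[hold]; j=3 S=150.5522 intr=0.0000 cont=10.6144 V=10.6144[hold]  S*(3)=80.1139
k=2: j=0 S=68.4248 intr=60.6852 cont=59.4892 V=60.6852[EX]; j=1 S=93.8000 intr=35.3100 cont=37.6466 V=37.6466[hold]; j=2 S=128.5856 intr=0.5244 cont=18.5704 V=18.5704[hold]  S*(2)=68.4248
k=1: j=0 S=80.1139 intr=48.9961 cont=48.9347 V=48.9961[EX]; j=1 S=109.8241 intr=19.2859 cont=28.0338 V=28.0338[hold]  S*(1)=80.1139
k=0: j=0 S=93.8000 intr=35.3100 cont=38.3622 V=38.3622[hold]  S*(0)=-

price = 38.3622
boundary = - 80.1139 68.4248 80.1139 68.4248 80.1139 68.4248 80.1139 93.8000
tree:
38.3622
48.9961 28.0338
60.6852 37.6466 18.5704
70.6689 48.9961 26.5603 10.6144
79.1958 60.6852 36.7584 16.4600 4.7369
86.4786 70.6689 48.9961 24.7313 8.1711 1.2553
92.6989 79.1958 60.6852 35.7068 13.7876 2.4853 0.0000
98.0115 86.4786 70.6689 48.9961 22.5659 4.9204 0.0000 0.0000
102.5490 92.6989 79.1958 60.6852 35.3100 9.7414 0.0000 0.0000 0.0000
106.4244 98.0115 86.4786 70.6689 48.9961 19.2859 0.0000 0.0000 0.0000 0.0000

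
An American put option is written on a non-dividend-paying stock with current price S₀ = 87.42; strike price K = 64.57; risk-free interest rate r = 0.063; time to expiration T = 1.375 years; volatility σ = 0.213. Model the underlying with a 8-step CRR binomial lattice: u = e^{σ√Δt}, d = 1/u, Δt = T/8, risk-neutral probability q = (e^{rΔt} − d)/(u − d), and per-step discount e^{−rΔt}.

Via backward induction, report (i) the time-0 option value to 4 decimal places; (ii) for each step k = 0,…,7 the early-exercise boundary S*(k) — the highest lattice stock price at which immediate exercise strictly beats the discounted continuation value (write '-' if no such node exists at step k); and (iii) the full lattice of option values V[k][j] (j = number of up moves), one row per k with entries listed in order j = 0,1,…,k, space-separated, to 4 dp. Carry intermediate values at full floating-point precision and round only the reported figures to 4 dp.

price = 0.5253
boundary = - - - - - - 51.4646 56.2158
tree:
0.5253
0.9596 0.1652
1.7205 0.3295 0.0283
3.0145 0.6506 0.0621 0.0000
5.1311 1.2686 0.1363 0.0000 0.0000
8.4116 2.4345 0.2991 0.0000 0.0000 0.0000
13.1054 4.5749 0.6566 0.0000 0.0000 0.0000 0.0000
17.4552 8.3542 1.4414 0.0000 0.0000 0.0000 0.0000 0.0000
21.4372 13.1054 3.1642 0.0000 0.0000 0.0000 0.0000 0.0000 0.0000

params: Δt=0.17188 u=1.09232 d=0.91548 q=0.53950 e^(-rΔt)=0.98923
t_8 payoffs: 21.4372 13.1054 3.1642 0.0000 0.0000 0.0000 0.0000 0.0000 0.0000
t_7: node(7,0) S=47.1148 payoff=17.4552 vs cont=16.7598 → 17.4552 [stop]  node(7,1) S=56.2158 payoff=8.3542 vs cont=7.6588 → 8.3542 [stop]  node(7,2) S=67.0748 payoff=0.0000 vs cont=1.4414 → 1.4414 [wait]  node(7,3) S=80.0314 payoff=0.0000 vs cont=0.0000 → 0.0000 [wait]  node(7,4) S=95.4907 payoff=0.0000 vs cont=0.0000 → 0.0000 [wait]  node(7,5) S=113.9363 payoff=0.0000 vs cont=0.0000 → 0.0000 [wait]  node(7,6) S=135.9449 payoff=0.0000 vs cont=0.0000 → 0.0000 [wait]  node(7,7) S=162.2048 payoff=0.0000 vs cont=0.0000 → 0.0000 [wait]  ⇒ S*(7)=56.2158
t_6: node(6,0) S=51.4646 payoff=13.1054 vs cont=12.4100 → 13.1054 [stop]  node(6,1) S=61.4058 payoff=3.1642 vs cont=4.5749 → 4.5749 [wait]  node(6,2) S=73.2673 payoff=0.0000 vs cont=0.6566 → 0.6566 [wait]  node(6,3) S=87.4200 payoff=0.0000 vs cont=0.0000 → 0.0000 [wait]  node(6,4) S=104.3066 payoff=0.0000 vs cont=0.0000 → 0.0000 [wait]  node(6,5) S=124.4551 payoff=0.0000 vs cont=0.0000 → 0.0000 [wait]  node(6,6) S=148.4955 payoff=0.0000 vs cont=0.0000 → 0.0000 [wait]  ⇒ S*(6)=51.4646
t_5: node(5,0) S=56.2158 payoff=8.3542 vs cont=8.4116 → 8.4116 [wait]  node(5,1) S=67.0748 payoff=0.0000 vs cont=2.4345 → 2.4345 [wait]  node(5,2) S=80.0314 payoff=0.0000 vs cont=0.2991 → 0.2991 [wait]  node(5,3) S=95.4907 payoff=0.0000 vs cont=0.0000 → 0.0000 [wait]  node(5,4) S=113.9363 payoff=0.0000 vs cont=0.0000 → 0.0000 [wait]  node(5,5) S=135.9449 payoff=0.0000 vs cont=0.0000 → 0.0000 [wait]  ⇒ S*(5)=-
t_4: node(4,0) S=61.4058 payoff=3.1642 vs cont=5.1311 → 5.1311 [wait]  node(4,1) S=73.2673 payoff=0.0000 vs cont=1.2686 → 1.2686 [wait]  node(4,2) S=87.4200 payoff=0.0000 vs cont=0.1363 → 0.1363 [wait]  node(4,3) S=104.3066 payoff=0.0000 vs cont=0.0000 → 0.0000 [wait]  node(4,4) S=124.4551 payoff=0.0000 vs cont=0.0000 → 0.0000 [wait]  ⇒ S*(4)=-
t_3: node(3,0) S=67.0748 payoff=0.0000 vs cont=3.0145 → 3.0145 [wait]  node(3,1) S=80.0314 payoff=0.0000 vs cont=0.6506 → 0.6506 [wait]  node(3,2) S=95.4907 payoff=0.0000 vs cont=0.0621 → 0.0621 [wait]  node(3,3) S=113.9363 payoff=0.0000 vs cont=0.0000 → 0.0000 [wait]  ⇒ S*(3)=-
t_2: node(2,0) S=73.2673 payoff=0.0000 vs cont=1.7205 → 1.7205 [wait]  node(2,1) S=87.4200 payoff=0.0000 vs cont=0.3295 → 0.3295 [wait]  node(2,2) S=104.3066 payoff=0.0000 vs cont=0.0283 → 0.0283 [wait]  ⇒ S*(2)=-
t_1: node(1,0) S=80.0314 payoff=0.0000 vs cont=0.9596 → 0.9596 [wait]  node(1,1) S=95.4907 payoff=0.0000 vs cont=0.1652 → 0.1652 [wait]  ⇒ S*(1)=-
t_0: node(0,0) S=87.4200 payoff=0.0000 vs cont=0.5253 → 0.5253 [wait]  ⇒ S*(0)=-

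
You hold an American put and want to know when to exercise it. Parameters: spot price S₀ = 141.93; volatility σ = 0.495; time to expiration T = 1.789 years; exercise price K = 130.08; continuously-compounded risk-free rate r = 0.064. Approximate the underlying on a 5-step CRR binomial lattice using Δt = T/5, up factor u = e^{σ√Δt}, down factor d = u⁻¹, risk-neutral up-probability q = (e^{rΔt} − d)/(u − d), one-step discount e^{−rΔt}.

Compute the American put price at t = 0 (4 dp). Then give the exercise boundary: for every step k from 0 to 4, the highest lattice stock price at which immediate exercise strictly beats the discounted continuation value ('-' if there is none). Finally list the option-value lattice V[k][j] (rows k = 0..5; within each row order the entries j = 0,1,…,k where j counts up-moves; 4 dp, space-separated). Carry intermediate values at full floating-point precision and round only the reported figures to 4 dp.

price = 24.6417
boundary = - - - 58.3851 78.5042
tree:
24.6417
36.5687 12.1500
52.3896 20.1921 3.5048
71.6949 32.7931 6.7035 0.0000
86.6579 51.5758 12.8217 0.0000 0.0000
97.7861 71.6949 24.5239 0.0000 0.0000 0.0000

Δt=0.35780, u=1.34459, d=0.74372, q=0.46506, disc=e^(-rΔt)=0.97736
k=5 terminal: V=max(K-S,0) → 97.7861 71.6949 24.5239 0.0000 0.0000 0.0000
k=4: j=0 S=43.4221 intr=86.6579 cont=83.7130 V=86.6579[EX]; j=1 S=78.5042 intr=51.5758 cont=48.6309 V=51.5758[EX]; j=2 S=141.9300 intr=0.0000 cont=12.8217 V=12.8217[hold]; j=3 S=256.5994 intr=0.0000 cont=0.0000 V=0.0000[hold]; j=4 S=463.9136 intr=0.0000 cont=0.0000 V=0.0000[hold]  S*(4)=78.5042
k=3: j=0 S=58.3851 intr=71.6949 cont=68.7500 V=71.6949[EX]; j=1 S=105.5561 intr=24.5239 cont=32.7931 V=32.7931[hold]; j=2 S=190.8380 intr=0.0000 cont=6.7035 V=6.7035[hold]; j=3 S=345.0217 intr=0.0000 cont=0.0000 V=0.0000[hold]  S*(3)=58.3851
k=2: j=0 S=78.5042 intr=51.5758 cont=52.3896 V=52.3896[hold]; j=1 S=141.9300 intr=0.0000 cont=20.1921 V=20.1921[hold]; j=2 S=256.5994 intr=0.0000 cont=3.5048 V=3.5048[hold]  S*(2)=-
k=1: j=0 S=105.5561 intr=24.5239 cont=36.5687 V=36.5687[hold]; j=1 S=190.8380 intr=0.0000 cont=12.1500 V=12.1500[hold]  S*(1)=-
k=0: j=0 S=141.9300 intr=0.0000 cont=24.6417 V=24.6417[hold]  S*(0)=-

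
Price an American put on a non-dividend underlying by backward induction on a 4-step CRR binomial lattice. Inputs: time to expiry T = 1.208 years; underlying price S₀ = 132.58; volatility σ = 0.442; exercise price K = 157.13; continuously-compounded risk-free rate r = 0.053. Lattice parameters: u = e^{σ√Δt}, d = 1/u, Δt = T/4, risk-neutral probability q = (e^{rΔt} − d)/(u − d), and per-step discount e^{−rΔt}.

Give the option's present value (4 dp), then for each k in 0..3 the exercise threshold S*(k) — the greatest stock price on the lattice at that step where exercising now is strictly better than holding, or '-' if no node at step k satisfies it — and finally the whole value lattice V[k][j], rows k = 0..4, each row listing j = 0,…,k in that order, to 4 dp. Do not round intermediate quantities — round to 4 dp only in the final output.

Δt=0.30200  u=1.27494  d=0.78435  q=0.47246  discount=0.98412
step 4 (expiry): payoffs max(K−S,0) = 106.9513 75.5660 24.5500 0.0000 0.0000
step 3: (k=3,j=0): S=63.9748, (K−S)⁺=93.1552, hold=90.6602 ⇒ V=93.1552 exercise | (k=3,j=1): S=103.9892, (K−S)⁺=53.1408, hold=50.6458 ⇒ V=53.1408 exercise | (k=3,j=2): S=169.0315, (K−S)⁺=0.0000, hold=12.7454 ⇒ V=12.7454 continue | (k=3,j=3): S=274.7560, (K−S)⁺=0.0000, hold=0.0000 ⇒ V=0.0000 continue  boundary S*=103.9892
step 2: (k=2,j=0): S=81.5640, (K−S)⁺=75.5660, hold=73.0710 ⇒ V=75.5660 exercise | (k=2,j=1): S=132.5800, (K−S)⁺=24.5500, hold=33.5148 ⇒ V=33.5148 continue | (k=2,j=2): S=215.5050, (K−S)⁺=0.0000, hold=6.6170 ⇒ V=6.6170 continue  boundary S*=81.5640
step 1: (k=1,j=0): S=103.9892, (K−S)⁺=53.1408, hold=54.8141 ⇒ V=54.8141 continue | (k=1,j=1): S=169.0315, (K−S)⁺=0.0000, hold=20.4763 ⇒ V=20.4763 continue  boundary S*=-
step 0: (k=0,j=0): S=132.5800, (K−S)⁺=24.5500, hold=37.9780 ⇒ V=37.9780 continue  boundary S*=-

price = 37.9780
boundary = - - 81.5640 103.9892
tree:
37.9780
54.8141 20.4763
75.5660 33.5148 6.6170
93.1552 53.1408 12.7454 0.0000
106.9513 75.5660 24.5500 0.0000 0.0000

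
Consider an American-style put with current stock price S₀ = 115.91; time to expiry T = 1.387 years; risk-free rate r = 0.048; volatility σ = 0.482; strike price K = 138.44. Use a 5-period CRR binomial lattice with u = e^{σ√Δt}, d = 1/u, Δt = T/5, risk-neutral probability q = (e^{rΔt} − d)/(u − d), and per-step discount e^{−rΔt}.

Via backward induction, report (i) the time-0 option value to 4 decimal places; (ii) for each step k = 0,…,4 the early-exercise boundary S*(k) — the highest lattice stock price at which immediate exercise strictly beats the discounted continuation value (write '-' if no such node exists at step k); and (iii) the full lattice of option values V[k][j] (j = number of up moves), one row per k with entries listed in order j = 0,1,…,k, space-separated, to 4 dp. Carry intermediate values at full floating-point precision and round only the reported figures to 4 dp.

price = 36.2538
boundary = - - 69.7618 89.9227 69.7618
tree:
36.2538
50.9824 20.2201
68.6782 31.9338 7.2192
84.3189 48.5173 13.6236 0.0000
96.4530 68.6782 25.7096 0.0000 0.0000
105.8666 84.3189 48.5173 0.0000 0.0000 0.0000

Δt=0.27740, u=1.28900, d=0.77580, q=0.46299, disc=e^(-rΔt)=0.98677
k=5 terminal: V=max(K-S,0) → 105.8666 84.3189 48.5173 0.0000 0.0000 0.0000
k=4: j=0 S=41.9870 intr=96.4530 cont=94.6219 V=96.4530[EX]; j=1 S=69.7618 intr=68.6782 cont=66.8470 V=68.6782[EX]; j=2 S=115.9100 intr=22.5300 cont=25.7096 V=25.7096[hold]; j=3 S=192.5857 intr=0.0000 cont=0.0000 V=0.0000[hold]; j=4 S=319.9831 intr=0.0000 cont=0.0000 V=0.0000[hold]  S*(4)=69.7618
k=3: j=0 S=54.1211 intr=84.3189 cont=82.4878 V=84.3189[EX]; j=1 S=89.9227 intr=48.5173 cont=48.1388 V=48.5173[EX]; j=2 S=149.4075 intr=0.0000 cont=13.6236 V=13.6236[hold]; j=3 S=248.2421 intr=0.0000 cont=0.0000 V=0.0000[hold]  S*(3)=89.9227
k=2: j=0 S=69.7618 intr=68.6782 cont=66.8470 V=68.6782[EX]; j=1 S=115.9100 intr=22.5300 cont=31.9338 V=31.9338[hold]; j=2 S=192.5857 intr=0.0000 cont=7.2192 V=7.2192[hold]  S*(2)=69.7618
k=1: j=0 S=89.9227 intr=48.5173 cont=50.9824 V=50.9824[hold]; j=1 S=149.4075 intr=0.0000 cont=20.2201 V=20.2201[hold]  S*(1)=-
k=0: j=0 S=115.9100 intr=22.5300 cont=36.2538 V=36.2538[hold]  S*(0)=-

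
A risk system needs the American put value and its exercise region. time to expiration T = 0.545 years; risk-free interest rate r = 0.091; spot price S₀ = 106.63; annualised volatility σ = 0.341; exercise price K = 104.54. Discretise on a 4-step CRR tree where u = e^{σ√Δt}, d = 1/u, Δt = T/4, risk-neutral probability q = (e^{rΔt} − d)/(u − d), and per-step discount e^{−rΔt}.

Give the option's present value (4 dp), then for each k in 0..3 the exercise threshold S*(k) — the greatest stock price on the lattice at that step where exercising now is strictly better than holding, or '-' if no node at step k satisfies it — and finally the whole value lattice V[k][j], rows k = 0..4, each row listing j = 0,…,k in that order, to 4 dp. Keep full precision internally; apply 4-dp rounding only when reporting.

price = 7.3444
boundary = - - 82.8991 94.0188
tree:
7.3444
12.8649 2.3844
21.6409 5.0087 0.0000
31.4454 10.5212 0.0000 0.0000
40.0903 21.6409 0.0000 0.0000 0.0000

Δt=0.13625, u=1.13413, d=0.88173, q=0.51800, disc=e^(-rΔt)=0.98768
k=4 terminal: V=max(K-S,0) → 40.0903 21.6409 0.0000 0.0000 0.0000
k=3: j=0 S=73.0946 intr=31.4454 cont=30.1572 V=31.4454[EX]; j=1 S=94.0188 intr=10.5212 cont=10.3023 V=10.5212[EX]; j=2 S=120.9328 intr=0.0000 cont=0.0000 V=0.0000[hold]; j=3 S=155.5512 intr=0.0000 cont=0.0000 V=0.0000[hold]  S*(3)=94.0188
k=2: j=0 S=82.8991 intr=21.6409 cont=20.3527 V=21.6409[EX]; j=1 S=106.6300 intr=0.0000 cont=5.0087 V=5.0087[hold]; j=2 S=137.1541 intr=0.0000 cont=0.0000 V=0.0000[hold]  S*(2)=82.8991
k=1: j=0 S=94.0188 intr=10.5212 cont=12.8649 V=12.8649[hold]; j=1 S=120.9328 intr=0.0000 cont=2.3844 V=2.3844[hold]  S*(1)=-
k=0: j=0 S=106.6300 intr=0.0000 cont=7.3444 V=7.3444[hold]  S*(0)=-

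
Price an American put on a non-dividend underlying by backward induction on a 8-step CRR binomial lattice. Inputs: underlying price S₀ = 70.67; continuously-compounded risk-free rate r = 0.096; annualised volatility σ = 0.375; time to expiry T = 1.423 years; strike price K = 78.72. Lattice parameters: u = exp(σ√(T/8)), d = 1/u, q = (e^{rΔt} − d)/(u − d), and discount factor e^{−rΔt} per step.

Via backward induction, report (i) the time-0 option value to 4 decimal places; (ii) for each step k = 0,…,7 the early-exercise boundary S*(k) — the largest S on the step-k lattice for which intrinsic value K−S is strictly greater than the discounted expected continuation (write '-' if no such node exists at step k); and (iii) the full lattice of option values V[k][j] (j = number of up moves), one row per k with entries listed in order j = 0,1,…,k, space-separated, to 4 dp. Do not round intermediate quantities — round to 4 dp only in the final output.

params: Δt=0.17788 u=1.17135 d=0.85372 q=0.51476 e^(-rΔt)=0.98307
t_8 payoffs: 58.7793 51.3601 41.1805 27.2136 8.0500 0.0000 0.0000 0.0000 0.0000
t_7: node(7,0) S=23.3576 payoff=55.3624 vs cont=54.0296 → 55.3624 [stop]  node(7,1) S=32.0480 payoff=46.6720 vs cont=45.3392 → 46.6720 [stop]  node(7,2) S=43.9719 payoff=34.7481 vs cont=33.4153 → 34.7481 [stop]  node(7,3) S=60.3321 payoff=18.3879 vs cont=17.0551 → 18.3879 [stop]  node(7,4) S=82.7793 payoff=0.0000 vs cont=3.8400 → 3.8400 [wait]  node(7,5) S=113.5783 payoff=0.0000 vs cont=0.0000 → 0.0000 [wait]  node(7,6) S=155.8364 payoff=0.0000 vs cont=0.0000 → 0.0000 [wait]  node(7,7) S=213.8171 payoff=0.0000 vs cont=0.0000 → 0.0000 [wait]  ⇒ S*(7)=60.3321
t_6: node(6,0) S=27.3599 payoff=51.3601 vs cont=50.0273 → 51.3601 [stop]  node(6,1) S=37.5395 payoff=41.1805 vs cont=39.8477 → 41.1805 [stop]  node(6,2) S=51.5064 payoff=27.2136 vs cont=25.8807 → 27.2136 [stop]  node(6,3) S=70.6700 payoff=8.0500 vs cont=10.7146 → 10.7146 [wait]  node(6,4) S=96.9636 payoff=0.0000 vs cont=1.8318 → 1.8318 [wait]  node(6,5) S=133.0400 payoff=0.0000 vs cont=0.0000 → 0.0000 [wait]  node(6,6) S=182.5390 payoff=0.0000 vs cont=0.0000 → 0.0000 [wait]  ⇒ S*(6)=51.5064
t_5: node(5,0) S=32.0480 payoff=46.6720 vs cont=45.3392 → 46.6720 [stop]  node(5,1) S=43.9719 payoff=34.7481 vs cont=33.4153 → 34.7481 [stop]  node(5,2) S=60.3321 payoff=18.3879 vs cont=18.4035 → 18.4035 [wait]  node(5,3) S=82.7793 payoff=0.0000 vs cont=6.0381 → 6.0381 [wait]  node(5,4) S=113.5783 payoff=0.0000 vs cont=0.8738 → 0.8738 [wait]  node(5,5) S=155.8364 payoff=0.0000 vs cont=0.0000 → 0.0000 [wait]  ⇒ S*(5)=43.9719
t_4: node(4,0) S=37.5395 payoff=41.1805 vs cont=39.8477 → 41.1805 [stop]  node(4,1) S=51.5064 payoff=27.2136 vs cont=25.8887 → 27.2136 [stop]  node(4,2) S=70.6700 payoff=8.0500 vs cont=11.8344 → 11.8344 [wait]  node(4,3) S=96.9636 payoff=0.0000 vs cont=3.3225 → 3.3225 [wait]  node(4,4) S=133.0400 payoff=0.0000 vs cont=0.4168 → 0.4168 [wait]  ⇒ S*(4)=51.5064
t_3: node(3,0) S=43.9719 payoff=34.7481 vs cont=33.4153 → 34.7481 [stop]  node(3,1) S=60.3321 payoff=18.3879 vs cont=18.9702 → 18.9702 [wait]  node(3,2) S=82.7793 payoff=0.0000 vs cont=7.3266 → 7.3266 [wait]  node(3,3) S=113.5783 payoff=0.0000 vs cont=1.7958 → 1.7958 [wait]  ⇒ S*(3)=43.9719
t_2: node(2,0) S=51.5064 payoff=27.2136 vs cont=26.1754 → 27.2136 [stop]  node(2,1) S=70.6700 payoff=8.0500 vs cont=12.7568 → 12.7568 [wait]  node(2,2) S=96.9636 payoff=0.0000 vs cont=4.4037 → 4.4037 [wait]  ⇒ S*(2)=51.5064
t_1: node(1,0) S=60.3321 payoff=18.3879 vs cont=19.4370 → 19.4370 [wait]  node(1,1) S=82.7793 payoff=0.0000 vs cont=8.3137 → 8.3137 [wait]  ⇒ S*(1)=-
t_0: node(0,0) S=70.6700 payoff=8.0500 vs cont=13.4790 → 13.4790 [wait]  ⇒ S*(0)=-

price = 13.4790
boundary = - - 51.5064 43.9719 51.5064 43.9719 51.5064 60.3321
tree:
13.4790
19.4370 8.3137
27.2136 12.7568 4.4037
34.7481 18.9702 7.3266 1.7958
41.1805 27.2136 11.8344 3.3225 0.4168
46.6720 34.7481 18.4035 6.0381 0.8738 0.0000
51.3601 41.1805 27.2136 10.7146 1.8318 0.0000 0.0000
55.3624 46.6720 34.7481 18.3879 3.8400 0.0000 0.0000 0.0000
58.7793 51.3601 41.1805 27.2136 8.0500 0.0000 0.0000 0.0000 0.0000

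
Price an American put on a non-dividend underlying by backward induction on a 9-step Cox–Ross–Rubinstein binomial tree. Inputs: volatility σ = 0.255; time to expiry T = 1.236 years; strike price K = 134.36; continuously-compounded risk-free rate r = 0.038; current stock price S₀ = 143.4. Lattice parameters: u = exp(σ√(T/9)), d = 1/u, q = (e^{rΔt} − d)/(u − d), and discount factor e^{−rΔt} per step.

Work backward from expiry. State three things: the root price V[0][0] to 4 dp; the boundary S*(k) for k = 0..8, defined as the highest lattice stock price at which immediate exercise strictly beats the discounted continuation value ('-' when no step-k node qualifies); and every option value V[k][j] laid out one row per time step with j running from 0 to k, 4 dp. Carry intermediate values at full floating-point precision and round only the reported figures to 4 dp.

price = 9.4260
boundary = - - - - 98.2624 89.4019 98.2624 108.0010 118.7048
tree:
9.4260
13.8046 5.2153
19.6611 8.1853 2.3471
27.1230 12.5228 4.0021 0.7429
36.0976 18.5736 6.6990 1.3901 0.1137
44.9581 26.5148 10.9525 2.5831 0.2305 0.0000
53.0196 36.0976 17.3606 4.7606 0.4673 0.0000 0.0000
60.3542 44.9581 26.3590 8.6865 0.9471 0.0000 0.0000 0.0000
67.0274 53.0196 36.0976 15.6552 1.9196 0.0000 0.0000 0.0000 0.0000
73.0989 60.3542 44.9581 26.3590 3.8906 0.0000 0.0000 0.0000 0.0000 0.0000

Δt=0.13733, u=1.09911, d=0.90983, q=0.50404, disc=e^(-rΔt)=0.99479
k=9 terminal: V=max(K-S,0) → 73.0989 60.3542 44.9581 26.3590 3.8906 0.0000 0.0000 0.0000 0.0000 0.0000
k=8: j=0 S=67.3326 intr=67.0274 cont=66.3281 V=67.0274[EX]; j=1 S=81.3404 intr=53.0196 cont=52.3203 V=53.0196[EX]; j=2 S=98.2624 intr=36.0976 cont=35.3983 V=36.0976[EX]; j=3 S=118.7048 intr=15.6552 cont=14.9559 V=15.6552[EX]; j=4 S=143.4000 intr=0.0000 cont=1.9196 V=1.9196[hold]; j=5 S=173.2328 intr=0.0000 cont=0.0000 V=0.0000[hold]; j=6 S=209.2720 intr=0.0000 cont=0.0000 V=0.0000[hold]; j=7 S=252.8087 intr=0.0000 cont=0.0000 V=0.0000[hold]; j=8 S=305.4028 intr=0.0000 cont=0.0000 V=0.0000[hold]  S*(8)=118.7048
k=7: j=0 S=74.0058 intr=60.3542 cont=59.6548 V=60.3542[EX]; j=1 S=89.4019 intr=44.9581 cont=44.2587 V=44.9581[EX]; j=2 S=108.0010 intr=26.3590 cont=25.6597 V=26.3590[EX]; j=3 S=130.4694 intr=3.8906 cont=8.6865 V=8.6865[hold]; j=4 S=157.6121 intr=0.0000 cont=0.9471 V=0.9471[hold]; j=5 S=190.4016 intr=0.0000 cont=0.0000 V=0.0000[hold]; j=6 S=230.0126 intr=0.0000 cont=0.0000 V=0.0000[hold]; j=7 S=277.8642 intr=0.0000 cont=0.0000 V=0.0000[hold]  S*(7)=108.0010
k=6: j=0 S=81.3404 intr=53.0196 cont=52.3203 V=53.0196[EX]; j=1 S=98.2624 intr=36.0976 cont=35.3983 V=36.0976[EX]; j=2 S=118.7048 intr=15.6552 cont=17.3606 V=17.3606[hold]; j=3 S=143.4000 intr=0.0000 cont=4.7606 V=4.7606[hold]; j=4 S=173.2328 intr=0.0000 cont=0.4673 V=0.4673[hold]; j=5 S=209.2720 intr=0.0000 cont=0.0000 V=0.0000[hold]; j=6 S=252.8087 intr=0.0000 cont=0.0000 V=0.0000[hold]  S*(6)=98.2624
k=5: j=0 S=89.4019 intr=44.9581 cont=44.2587 V=44.9581[EX]; j=1 S=108.0010 intr=26.3590 cont=26.5148 V=26.5148[hold]; j=2 S=130.4694 intr=3.8906 cont=10.9525 V=10.9525[hold]; j=3 S=157.6121 intr=0.0000 cont=2.5831 V=2.5831[hold]; j=4 S=190.4016 intr=0.0000 cont=0.2305 V=0.2305[hold]; j=5 S=230.0126 intr=0.0000 cont=0.0000 V=0.0000[hold]  S*(5)=89.4019
k=4: j=0 S=98.2624 intr=36.0976 cont=35.4764 V=36.0976[EX]; j=1 S=118.7048 intr=15.6552 cont=18.5736 V=18.5736[hold]; j=2 S=143.4000 intr=0.0000 cont=6.6990 V=6.6990[hold]; j=3 S=173.2328 intr=0.0000 cont=1.3901 V=1.3901[hold]; j=4 S=209.2720 intr=0.0000 cont=0.1137 V=0.1137[hold]  S*(4)=98.2624
k=3: j=0 S=108.0010 intr=26.3590 cont=27.1230 V=27.1230[hold]; j=1 S=130.4694 intr=3.8906 cont=12.5228 V=12.5228[hold]; j=2 S=157.6121 intr=0.0000 cont=4.0021 V=4.0021[hold]; j=3 S=190.4016 intr=0.0000 cont=0.7429 V=0.7429[hold]  S*(3)=-
k=2: j=0 S=118.7048 intr=15.6552 cont=19.6611 V=19.6611[hold]; j=1 S=143.4000 intr=0.0000 cont=8.1853 V=8.1853[hold]; j=2 S=173.2328 intr=0.0000 cont=2.3471 V=2.3471[hold]  S*(2)=-
k=1: j=0 S=130.4694 intr=3.8906 cont=13.8046 V=13.8046[hold]; j=1 S=157.6121 intr=0.0000 cont=5.2153 V=5.2153[hold]  S*(1)=-
k=0: j=0 S=143.4000 intr=0.0000 cont=9.4260 V=9.4260[hold]  S*(0)=-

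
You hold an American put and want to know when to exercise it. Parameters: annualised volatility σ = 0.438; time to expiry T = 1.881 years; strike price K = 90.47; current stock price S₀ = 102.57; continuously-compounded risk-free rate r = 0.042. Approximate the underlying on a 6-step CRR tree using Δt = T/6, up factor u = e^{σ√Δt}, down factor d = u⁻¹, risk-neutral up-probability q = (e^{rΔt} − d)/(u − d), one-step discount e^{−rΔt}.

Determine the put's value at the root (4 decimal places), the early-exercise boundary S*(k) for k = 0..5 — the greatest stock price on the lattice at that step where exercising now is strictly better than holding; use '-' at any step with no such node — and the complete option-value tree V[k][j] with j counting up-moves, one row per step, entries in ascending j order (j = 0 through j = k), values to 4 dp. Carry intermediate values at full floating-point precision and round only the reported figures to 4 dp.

price = 14.5268
boundary = - - - 49.1473 38.4586 49.1473
tree:
14.5268
21.3401 7.1247
30.3182 11.6488 2.1380
41.3227 18.5580 4.0549 0.0000
52.0114 28.4923 7.6905 0.0000 0.0000
60.3755 41.3227 14.5858 0.0000 0.0000 0.0000
66.9206 52.0114 27.6632 0.0000 0.0000 0.0000 0.0000

params: Δt=0.31350 u=1.27793 d=0.78252 q=0.46575 e^(-rΔt)=0.98692
t_6 payoffs: 66.9206 52.0114 27.6632 0.0000 0.0000 0.0000 0.0000
t_5: node(5,0) S=30.0945 payoff=60.3755 vs cont=59.1921 → 60.3755 [stop]  node(5,1) S=49.1473 payoff=41.3227 vs cont=40.1392 → 41.3227 [stop]  node(5,2) S=80.2627 payoff=10.2073 vs cont=14.5858 → 14.5858 [wait]  node(5,3) S=131.0772 payoff=0.0000 vs cont=0.0000 → 0.0000 [wait]  node(5,4) S=214.0625 payoff=0.0000 vs cont=0.0000 → 0.0000 [wait]  node(5,5) S=349.5861 payoff=0.0000 vs cont=0.0000 → 0.0000 [wait]  ⇒ S*(5)=49.1473
t_4: node(4,0) S=38.4586 payoff=52.0114 vs cont=50.8280 → 52.0114 [stop]  node(4,1) S=62.8068 payoff=27.6632 vs cont=28.4923 → 28.4923 [wait]  node(4,2) S=102.5700 payoff=0.0000 vs cont=7.6905 → 7.6905 [wait]  node(4,3) S=167.5074 payoff=0.0000 vs cont=0.0000 → 0.0000 [wait]  node(4,4) S=273.5567 payoff=0.0000 vs cont=0.0000 → 0.0000 [wait]  ⇒ S*(4)=38.4586
t_3: node(3,0) S=49.1473 payoff=41.3227 vs cont=40.5204 → 41.3227 [stop]  node(3,1) S=80.2627 payoff=10.2073 vs cont=18.5580 → 18.5580 [wait]  node(3,2) S=131.0772 payoff=0.0000 vs cont=4.0549 → 4.0549 [wait]  node(3,3) S=214.0625 payoff=0.0000 vs cont=0.0000 → 0.0000 [wait]  ⇒ S*(3)=49.1473
t_2: node(2,0) S=62.8068 payoff=27.6632 vs cont=30.3182 → 30.3182 [wait]  node(2,1) S=102.5700 payoff=0.0000 vs cont=11.6488 → 11.6488 [wait]  node(2,2) S=167.5074 payoff=0.0000 vs cont=2.1380 → 2.1380 [wait]  ⇒ S*(2)=-
t_1: node(1,0) S=80.2627 payoff=10.2073 vs cont=21.3401 → 21.3401 [wait]  node(1,1) S=131.0772 payoff=0.0000 vs cont=7.1247 → 7.1247 [wait]  ⇒ S*(1)=-
t_0: node(0,0) S=102.5700 payoff=0.0000 vs cont=14.5268 → 14.5268 [wait]  ⇒ S*(0)=-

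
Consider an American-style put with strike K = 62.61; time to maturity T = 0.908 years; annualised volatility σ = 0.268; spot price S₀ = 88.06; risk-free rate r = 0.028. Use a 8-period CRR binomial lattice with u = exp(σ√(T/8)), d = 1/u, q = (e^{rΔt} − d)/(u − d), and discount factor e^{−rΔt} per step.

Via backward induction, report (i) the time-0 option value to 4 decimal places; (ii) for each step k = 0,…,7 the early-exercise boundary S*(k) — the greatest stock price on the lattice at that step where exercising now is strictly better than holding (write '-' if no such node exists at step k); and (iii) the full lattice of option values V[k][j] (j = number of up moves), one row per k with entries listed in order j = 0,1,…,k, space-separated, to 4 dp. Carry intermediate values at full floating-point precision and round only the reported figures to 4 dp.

price = 0.6035
boundary = - - - - - - 51.2280 56.0686
tree:
0.6035
1.0360 0.1663
1.7539 0.3105 0.0202
2.9183 0.5775 0.0402 0.0000
4.7497 1.0690 0.0798 0.0000 0.0000
7.5064 1.9683 0.1586 0.0000 0.0000 0.0000
11.3820 3.6015 0.3151 0.0000 0.0000 0.0000 0.0000
15.8046 6.5414 0.6259 0.0000 0.0000 0.0000 0.0000 0.0000
19.8454 11.3820 1.2435 0.0000 0.0000 0.0000 0.0000 0.0000 0.0000

params: Δt=0.11350 u=1.09449 d=0.91367 q=0.49505 e^(-rΔt)=0.99683
t_8 payoffs: 19.8454 11.3820 1.2435 0.0000 0.0000 0.0000 0.0000 0.0000 0.0000
t_7: node(7,0) S=46.8054 payoff=15.8046 vs cont=15.6059 → 15.8046 [stop]  node(7,1) S=56.0686 payoff=6.5414 vs cont=6.3428 → 6.5414 [stop]  node(7,2) S=67.1650 payoff=0.0000 vs cont=0.6259 → 0.6259 [wait]  node(7,3) S=80.4576 payoff=0.0000 vs cont=0.0000 → 0.0000 [wait]  node(7,4) S=96.3808 payoff=0.0000 vs cont=0.0000 → 0.0000 [wait]  node(7,5) S=115.4554 payoff=0.0000 vs cont=0.0000 → 0.0000 [wait]  node(7,6) S=138.3050 payoff=0.0000 vs cont=0.0000 → 0.0000 [wait]  node(7,7) S=165.6767 payoff=0.0000 vs cont=0.0000 → 0.0000 [wait]  ⇒ S*(7)=56.0686
t_6: node(6,0) S=51.2280 payoff=11.3820 vs cont=11.1833 → 11.3820 [stop]  node(6,1) S=61.3665 payoff=1.2435 vs cont=3.6015 → 3.6015 [wait]  node(6,2) S=73.5115 payoff=0.0000 vs cont=0.3151 → 0.3151 [wait]  node(6,3) S=88.0600 payoff=0.0000 vs cont=0.0000 → 0.0000 [wait]  node(6,4) S=105.4878 payoff=0.0000 vs cont=0.0000 → 0.0000 [wait]  node(6,5) S=126.3648 payoff=0.0000 vs cont=0.0000 → 0.0000 [wait]  node(6,6) S=151.3734 payoff=0.0000 vs cont=0.0000 → 0.0000 [wait]  ⇒ S*(6)=51.2280
t_5: node(5,0) S=56.0686 payoff=6.5414 vs cont=7.5064 → 7.5064 [wait]  node(5,1) S=67.1650 payoff=0.0000 vs cont=1.9683 → 1.9683 [wait]  node(5,2) S=80.4576 payoff=0.0000 vs cont=0.1586 → 0.1586 [wait]  node(5,3) S=96.3808 payoff=0.0000 vs cont=0.0000 → 0.0000 [wait]  node(5,4) S=115.4554 payoff=0.0000 vs cont=0.0000 → 0.0000 [wait]  node(5,5) S=138.3050 payoff=0.0000 vs cont=0.0000 → 0.0000 [wait]  ⇒ S*(5)=-
t_4: node(4,0) S=61.3665 payoff=1.2435 vs cont=4.7497 → 4.7497 [wait]  node(4,1) S=73.5115 payoff=0.0000 vs cont=1.0690 → 1.0690 [wait]  node(4,2) S=88.0600 payoff=0.0000 vs cont=0.0798 → 0.0798 [wait]  node(4,3) S=105.4878 payoff=0.0000 vs cont=0.0000 → 0.0000 [wait]  node(4,4) S=126.3648 payoff=0.0000 vs cont=0.0000 → 0.0000 [wait]  ⇒ S*(4)=-
t_3: node(3,0) S=67.1650 payoff=0.0000 vs cont=2.9183 → 2.9183 [wait]  node(3,1) S=80.4576 payoff=0.0000 vs cont=0.5775 → 0.5775 [wait]  node(3,2) S=96.3808 payoff=0.0000 vs cont=0.0402 → 0.0402 [wait]  node(3,3) S=115.4554 payoff=0.0000 vs cont=0.0000 → 0.0000 [wait]  ⇒ S*(3)=-
t_2: node(2,0) S=73.5115 payoff=0.0000 vs cont=1.7539 → 1.7539 [wait]  node(2,1) S=88.0600 payoff=0.0000 vs cont=0.3105 → 0.3105 [wait]  node(2,2) S=105.4878 payoff=0.0000 vs cont=0.0202 → 0.0202 [wait]  ⇒ S*(2)=-
t_1: node(1,0) S=80.4576 payoff=0.0000 vs cont=1.0360 → 1.0360 [wait]  node(1,1) S=96.3808 payoff=0.0000 vs cont=0.1663 → 0.1663 [wait]  ⇒ S*(1)=-
t_0: node(0,0) S=88.0600 payoff=0.0000 vs cont=0.6035 → 0.6035 [wait]  ⇒ S*(0)=-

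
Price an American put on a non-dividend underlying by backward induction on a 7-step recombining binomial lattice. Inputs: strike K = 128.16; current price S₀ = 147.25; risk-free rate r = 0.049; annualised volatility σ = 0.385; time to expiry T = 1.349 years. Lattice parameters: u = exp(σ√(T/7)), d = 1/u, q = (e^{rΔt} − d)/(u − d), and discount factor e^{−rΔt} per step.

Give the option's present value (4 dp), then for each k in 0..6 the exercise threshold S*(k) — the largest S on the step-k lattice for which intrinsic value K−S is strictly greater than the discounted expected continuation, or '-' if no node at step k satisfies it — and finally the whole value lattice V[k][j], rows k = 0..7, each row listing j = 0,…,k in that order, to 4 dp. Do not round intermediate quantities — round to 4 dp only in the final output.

Δt=0.19271  u=1.18413  d=0.84450  q=0.48578  discount=0.99060
step 7 (expiry): payoffs max(K−S,0) = 83.0525 64.9115 39.4746 3.8076 0.0000 0.0000 0.0000 0.0000
step 6: (k=6,j=0): S=53.4133, (K−S)⁺=74.7467, hold=73.5422 ⇒ V=74.7467 exercise | (k=6,j=1): S=74.8947, (K−S)⁺=53.2653, hold=52.0607 ⇒ V=53.2653 exercise | (k=6,j=2): S=105.0155, (K−S)⁺=23.1445, hold=21.9400 ⇒ V=23.1445 exercise | (k=6,j=3): S=147.2500, (K−S)⁺=0.0000, hold=1.9395 ⇒ V=1.9395 continue | (k=6,j=4): S=206.4702, (K−S)⁺=0.0000, hold=0.0000 ⇒ V=0.0000 continue | (k=6,j=5): S=289.5072, (K−S)⁺=0.0000, hold=0.0000 ⇒ V=0.0000 continue | (k=6,j=6): S=405.9395, (K−S)⁺=0.0000, hold=0.0000 ⇒ V=0.0000 continue  boundary S*=105.0155
step 5: (k=5,j=0): S=63.2485, (K−S)⁺=64.9115, hold=63.7070 ⇒ V=64.9115 exercise | (k=5,j=1): S=88.6854, (K−S)⁺=39.4746, hold=38.2700 ⇒ V=39.4746 exercise | (k=5,j=2): S=124.3524, (K−S)⁺=3.8076, hold=12.7228 ⇒ V=12.7228 continue | (k=5,j=3): S=174.3638, (K−S)⁺=0.0000, hold=0.9880 ⇒ V=0.9880 continue | (k=5,j=4): S=244.4884, (K−S)⁺=0.0000, hold=0.0000 ⇒ V=0.0000 continue | (k=5,j=5): S=342.8154, (K−S)⁺=0.0000, hold=0.0000 ⇒ V=0.0000 continue  boundary S*=88.6854
step 4: (k=4,j=0): S=74.8947, (K−S)⁺=53.2653, hold=52.0607 ⇒ V=53.2653 exercise | (k=4,j=1): S=105.0155, (K−S)⁺=23.1445, hold=26.2302 ⇒ V=26.2302 continue | (k=4,j=2): S=147.2500, (K−S)⁺=0.0000, hold=6.9562 ⇒ V=6.9562 continue | (k=4,j=3): S=206.4702, (K−S)⁺=0.0000, hold=0.5033 ⇒ V=0.5033 continue | (k=4,j=4): S=289.5072, (K−S)⁺=0.0000, hold=0.0000 ⇒ V=0.0000 continue  boundary S*=74.8947
step 3: (k=3,j=0): S=88.6854, (K−S)⁺=39.4746, hold=39.7549 ⇒ V=39.7549 continue | (k=3,j=1): S=124.3524, (K−S)⁺=3.8076, hold=16.7087 ⇒ V=16.7087 continue | (k=3,j=2): S=174.3638, (K−S)⁺=0.0000, hold=3.7856 ⇒ V=3.7856 continue | (k=3,j=3): S=244.4884, (K−S)⁺=0.0000, hold=0.2563 ⇒ V=0.2563 continue  boundary S*=-
step 2: (k=2,j=0): S=105.0155, (K−S)⁺=23.1445, hold=28.2910 ⇒ V=28.2910 continue | (k=2,j=1): S=147.2500, (K−S)⁺=0.0000, hold=10.3328 ⇒ V=10.3328 continue | (k=2,j=2): S=206.4702, (K−S)⁺=0.0000, hold=2.0517 ⇒ V=2.0517 continue  boundary S*=-
step 1: (k=1,j=0): S=124.3524, (K−S)⁺=3.8076, hold=19.3834 ⇒ V=19.3834 continue | (k=1,j=1): S=174.3638, (K−S)⁺=0.0000, hold=6.2507 ⇒ V=6.2507 continue  boundary S*=-
step 0: (k=0,j=0): S=147.2500, (K−S)⁺=0.0000, hold=12.8815 ⇒ V=12.8815 continue  boundary S*=-

price = 12.8815
boundary = - - - - 74.8947 88.6854 105.0155
tree:
12.8815
19.3834 6.2507
28.2910 10.3328 2.0517
39.7549 16.7087 3.7856 0.2563
53.2653 26.2302 6.9562 0.5033 0.0000
64.9115 39.4746 12.7228 0.9880 0.0000 0.0000
74.7467 53.2653 23.1445 1.9395 0.0000 0.0000 0.0000
83.0525 64.9115 39.4746 3.8076 0.0000 0.0000 0.0000 0.0000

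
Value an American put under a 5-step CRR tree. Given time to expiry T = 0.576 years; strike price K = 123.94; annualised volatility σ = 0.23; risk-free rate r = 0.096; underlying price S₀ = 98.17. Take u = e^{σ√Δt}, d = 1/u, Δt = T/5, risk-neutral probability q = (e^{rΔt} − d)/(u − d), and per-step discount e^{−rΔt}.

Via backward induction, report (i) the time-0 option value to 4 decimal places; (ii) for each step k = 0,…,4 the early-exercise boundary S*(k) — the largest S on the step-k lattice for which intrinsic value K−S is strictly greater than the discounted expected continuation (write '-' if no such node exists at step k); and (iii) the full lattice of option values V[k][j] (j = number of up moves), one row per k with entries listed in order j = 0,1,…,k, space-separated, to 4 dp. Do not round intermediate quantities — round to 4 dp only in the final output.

price = 25.7700
boundary = 98.1700 106.1407 98.1700 106.1407 114.7585
tree:
25.7700
33.1421 17.7993
39.9606 25.7700 10.1138
46.2671 33.1421 17.7993 4.0713
52.0999 39.9606 25.7700 9.1815 0.0000
57.4948 46.2671 33.1421 17.7993 0.0000 0.0000

Δt=0.11520  u=1.08119  d=0.92490  q=0.55165  discount=0.98900
step 5 (expiry): payoffs max(K−S,0) = 57.4948 46.2671 33.1421 17.7993 0.0000 0.0000
step 4: (k=4,j=0): S=71.8401, (K−S)⁺=52.0999, hold=50.7368 ⇒ V=52.0999 exercise | (k=4,j=1): S=83.9794, (K−S)⁺=39.9606, hold=38.5975 ⇒ V=39.9606 exercise | (k=4,j=2): S=98.1700, (K−S)⁺=25.7700, hold=24.4069 ⇒ V=25.7700 exercise | (k=4,j=3): S=114.7585, (K−S)⁺=9.1815, hold=7.8926 ⇒ V=9.1815 exercise | (k=4,j=4): S=134.1501, (K−S)⁺=0.0000, hold=0.0000 ⇒ V=0.0000 continue  boundary S*=114.7585
step 3: (k=3,j=0): S=77.6729, (K−S)⁺=46.2671, hold=44.9039 ⇒ V=46.2671 exercise | (k=3,j=1): S=90.7979, (K−S)⁺=33.1421, hold=31.7790 ⇒ V=33.1421 exercise | (k=3,j=2): S=106.1407, (K−S)⁺=17.7993, hold=16.4362 ⇒ V=17.7993 exercise | (k=3,j=3): S=124.0760, (K−S)⁺=0.0000, hold=4.0713 ⇒ V=4.0713 continue  boundary S*=106.1407
step 2: (k=2,j=0): S=83.9794, (K−S)⁺=39.9606, hold=38.5975 ⇒ V=39.9606 exercise | (k=2,j=1): S=98.1700, (K−S)⁺=25.7700, hold=24.4069 ⇒ V=25.7700 exercise | (k=2,j=2): S=114.7585, (K−S)⁺=9.1815, hold=10.1138 ⇒ V=10.1138 continue  boundary S*=98.1700
step 1: (k=1,j=0): S=90.7979, (K−S)⁺=33.1421, hold=31.7790 ⇒ V=33.1421 exercise | (k=1,j=1): S=106.1407, (K−S)⁺=17.7993, hold=16.9448 ⇒ V=17.7993 exercise  boundary S*=106.1407
step 0: (k=0,j=0): S=98.1700, (K−S)⁺=25.7700, hold=24.4069 ⇒ V=25.7700 exercise  boundary S*=98.1700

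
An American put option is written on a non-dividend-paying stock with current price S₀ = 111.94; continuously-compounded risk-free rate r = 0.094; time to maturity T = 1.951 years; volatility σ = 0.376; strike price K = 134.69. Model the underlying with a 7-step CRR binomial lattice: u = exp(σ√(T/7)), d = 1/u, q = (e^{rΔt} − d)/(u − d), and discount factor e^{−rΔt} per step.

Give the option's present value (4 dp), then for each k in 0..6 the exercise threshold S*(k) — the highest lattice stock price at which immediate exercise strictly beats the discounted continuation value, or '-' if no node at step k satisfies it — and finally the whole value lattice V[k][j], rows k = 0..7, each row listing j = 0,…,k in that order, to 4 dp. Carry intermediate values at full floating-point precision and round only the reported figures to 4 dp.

price = 28.7530
boundary = - 91.7860 75.2606 91.7860 75.2606 91.7860 111.9400
tree:
28.7530
42.9040 17.0072
59.4294 27.5271 8.0508
72.9795 42.9040 14.5729 2.3702
84.0901 59.4294 25.5792 5.0372 0.0000
93.2002 72.9795 42.9040 10.7049 0.0000 0.0000
100.6702 84.0901 59.4294 22.7500 0.0000 0.0000 0.0000
106.7952 93.2002 72.9795 42.9040 0.0000 0.0000 0.0000 0.0000

Δt=0.27871  u=1.21958  d=0.81996  q=0.51696  discount=0.97414
step 7 (expiry): payoffs max(K−S,0) = 106.7952 93.2002 72.9795 42.9040 0.0000 0.0000 0.0000 0.0000
step 6: (k=6,j=0): S=34.0198, (K−S)⁺=100.6702, hold=97.1872 ⇒ V=100.6702 exercise | (k=6,j=1): S=50.5999, (K−S)⁺=84.0901, hold=80.6071 ⇒ V=84.0901 exercise | (k=6,j=2): S=75.2606, (K−S)⁺=59.4294, hold=55.9465 ⇒ V=59.4294 exercise | (k=6,j=3): S=111.9400, (K−S)⁺=22.7500, hold=20.1883 ⇒ V=22.7500 exercise | (k=6,j=4): S=166.4957, (K−S)⁺=0.0000, hold=0.0000 ⇒ V=0.0000 continue | (k=6,j=5): S=247.6399, (K−S)⁺=0.0000, hold=0.0000 ⇒ V=0.0000 continue | (k=6,j=6): S=368.3310, (K−S)⁺=0.0000, hold=0.0000 ⇒ V=0.0000 continue  boundary S*=111.9400
step 5: (k=5,j=0): S=41.4898, (K−S)⁺=93.2002, hold=89.7173 ⇒ V=93.2002 exercise | (k=5,j=1): S=61.7105, (K−S)⁺=72.9795, hold=69.4966 ⇒ V=72.9795 exercise | (k=5,j=2): S=91.7860, (K−S)⁺=42.9040, hold=39.4211 ⇒ V=42.9040 exercise | (k=5,j=3): S=136.5193, (K−S)⁺=0.0000, hold=10.7049 ⇒ V=10.7049 continue | (k=5,j=4): S=203.0541, (K−S)⁺=0.0000, hold=0.0000 ⇒ V=0.0000 continue | (k=5,j=5): S=302.0157, (K−S)⁺=0.0000, hold=0.0000 ⇒ V=0.0000 continue  boundary S*=91.7860
step 4: (k=4,j=0): S=50.5999, (K−S)⁺=84.0901, hold=80.6071 ⇒ V=84.0901 exercise | (k=4,j=1): S=75.2606, (K−S)⁺=59.4294, hold=55.9465 ⇒ V=59.4294 exercise | (k=4,j=2): S=111.9400, (K−S)⁺=22.7500, hold=25.5792 ⇒ V=25.5792 continue | (k=4,j=3): S=166.4957, (K−S)⁺=0.0000, hold=5.0372 ⇒ V=5.0372 continue | (k=4,j=4): S=247.6399, (K−S)⁺=0.0000, hold=0.0000 ⇒ V=0.0000 continue  boundary S*=75.2606
step 3: (k=3,j=0): S=61.7105, (K−S)⁺=72.9795, hold=69.4966 ⇒ V=72.9795 exercise | (k=3,j=1): S=91.7860, (K−S)⁺=42.9040, hold=40.8459 ⇒ V=42.9040 exercise | (k=3,j=2): S=136.5193, (K−S)⁺=0.0000, hold=14.5729 ⇒ V=14.5729 continue | (k=3,j=3): S=203.0541, (K−S)⁺=0.0000, hold=2.3702 ⇒ V=2.3702 continue  boundary S*=91.7860
step 2: (k=2,j=0): S=75.2606, (K−S)⁺=59.4294, hold=55.9465 ⇒ V=59.4294 exercise | (k=2,j=1): S=111.9400, (K−S)⁺=22.7500, hold=27.5271 ⇒ V=27.5271 continue | (k=2,j=2): S=166.4957, (K−S)⁺=0.0000, hold=8.0508 ⇒ V=8.0508 continue  boundary S*=75.2606
step 1: (k=1,j=0): S=91.7860, (K−S)⁺=42.9040, hold=41.8268 ⇒ V=42.9040 exercise | (k=1,j=1): S=136.5193, (K−S)⁺=0.0000, hold=17.0072 ⇒ V=17.0072 continue  boundary S*=91.7860
step 0: (k=0,j=0): S=111.9400, (K−S)⁺=22.7500, hold=28.7530 ⇒ V=28.7530 continue  boundary S*=-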